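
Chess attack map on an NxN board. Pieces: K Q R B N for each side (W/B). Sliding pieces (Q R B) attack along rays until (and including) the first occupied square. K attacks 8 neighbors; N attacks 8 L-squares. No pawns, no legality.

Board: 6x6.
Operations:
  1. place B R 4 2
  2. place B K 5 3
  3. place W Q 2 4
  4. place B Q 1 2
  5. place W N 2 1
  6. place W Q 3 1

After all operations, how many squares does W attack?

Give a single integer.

Op 1: place BR@(4,2)
Op 2: place BK@(5,3)
Op 3: place WQ@(2,4)
Op 4: place BQ@(1,2)
Op 5: place WN@(2,1)
Op 6: place WQ@(3,1)
Per-piece attacks for W:
  WN@(2,1): attacks (3,3) (4,2) (1,3) (0,2) (4,0) (0,0)
  WQ@(2,4): attacks (2,5) (2,3) (2,2) (2,1) (3,4) (4,4) (5,4) (1,4) (0,4) (3,5) (3,3) (4,2) (1,5) (1,3) (0,2) [ray(0,-1) blocked at (2,1); ray(1,-1) blocked at (4,2)]
  WQ@(3,1): attacks (3,2) (3,3) (3,4) (3,5) (3,0) (4,1) (5,1) (2,1) (4,2) (4,0) (2,2) (1,3) (0,4) (2,0) [ray(-1,0) blocked at (2,1); ray(1,1) blocked at (4,2)]
Union (22 distinct): (0,0) (0,2) (0,4) (1,3) (1,4) (1,5) (2,0) (2,1) (2,2) (2,3) (2,5) (3,0) (3,2) (3,3) (3,4) (3,5) (4,0) (4,1) (4,2) (4,4) (5,1) (5,4)

Answer: 22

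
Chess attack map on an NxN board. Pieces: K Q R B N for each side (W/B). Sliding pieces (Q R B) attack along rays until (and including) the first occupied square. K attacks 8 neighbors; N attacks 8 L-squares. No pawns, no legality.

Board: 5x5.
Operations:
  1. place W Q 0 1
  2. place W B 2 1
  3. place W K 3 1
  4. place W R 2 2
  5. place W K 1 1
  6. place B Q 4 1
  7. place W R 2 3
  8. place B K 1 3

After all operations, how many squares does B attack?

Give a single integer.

Op 1: place WQ@(0,1)
Op 2: place WB@(2,1)
Op 3: place WK@(3,1)
Op 4: place WR@(2,2)
Op 5: place WK@(1,1)
Op 6: place BQ@(4,1)
Op 7: place WR@(2,3)
Op 8: place BK@(1,3)
Per-piece attacks for B:
  BK@(1,3): attacks (1,4) (1,2) (2,3) (0,3) (2,4) (2,2) (0,4) (0,2)
  BQ@(4,1): attacks (4,2) (4,3) (4,4) (4,0) (3,1) (3,2) (2,3) (3,0) [ray(-1,0) blocked at (3,1); ray(-1,1) blocked at (2,3)]
Union (15 distinct): (0,2) (0,3) (0,4) (1,2) (1,4) (2,2) (2,3) (2,4) (3,0) (3,1) (3,2) (4,0) (4,2) (4,3) (4,4)

Answer: 15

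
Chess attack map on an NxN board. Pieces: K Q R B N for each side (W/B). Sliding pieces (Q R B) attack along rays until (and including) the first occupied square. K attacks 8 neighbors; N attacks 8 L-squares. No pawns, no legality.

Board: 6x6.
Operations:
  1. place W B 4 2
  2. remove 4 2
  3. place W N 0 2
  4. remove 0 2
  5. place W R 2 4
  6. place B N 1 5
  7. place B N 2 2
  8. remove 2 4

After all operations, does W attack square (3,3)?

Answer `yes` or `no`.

Op 1: place WB@(4,2)
Op 2: remove (4,2)
Op 3: place WN@(0,2)
Op 4: remove (0,2)
Op 5: place WR@(2,4)
Op 6: place BN@(1,5)
Op 7: place BN@(2,2)
Op 8: remove (2,4)
Per-piece attacks for W:
W attacks (3,3): no

Answer: no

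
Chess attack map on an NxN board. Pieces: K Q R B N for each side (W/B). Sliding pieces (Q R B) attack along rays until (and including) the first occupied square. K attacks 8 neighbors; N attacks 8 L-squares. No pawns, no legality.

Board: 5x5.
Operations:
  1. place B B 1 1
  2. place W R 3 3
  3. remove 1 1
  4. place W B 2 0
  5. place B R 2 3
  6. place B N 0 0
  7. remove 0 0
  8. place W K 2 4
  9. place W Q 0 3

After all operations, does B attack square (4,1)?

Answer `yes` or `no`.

Op 1: place BB@(1,1)
Op 2: place WR@(3,3)
Op 3: remove (1,1)
Op 4: place WB@(2,0)
Op 5: place BR@(2,3)
Op 6: place BN@(0,0)
Op 7: remove (0,0)
Op 8: place WK@(2,4)
Op 9: place WQ@(0,3)
Per-piece attacks for B:
  BR@(2,3): attacks (2,4) (2,2) (2,1) (2,0) (3,3) (1,3) (0,3) [ray(0,1) blocked at (2,4); ray(0,-1) blocked at (2,0); ray(1,0) blocked at (3,3); ray(-1,0) blocked at (0,3)]
B attacks (4,1): no

Answer: no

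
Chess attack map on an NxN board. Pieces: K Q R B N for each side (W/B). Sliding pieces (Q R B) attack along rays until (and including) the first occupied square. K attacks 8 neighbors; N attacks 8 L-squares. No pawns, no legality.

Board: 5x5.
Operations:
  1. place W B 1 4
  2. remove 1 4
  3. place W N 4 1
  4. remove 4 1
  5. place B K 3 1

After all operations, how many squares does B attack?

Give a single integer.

Op 1: place WB@(1,4)
Op 2: remove (1,4)
Op 3: place WN@(4,1)
Op 4: remove (4,1)
Op 5: place BK@(3,1)
Per-piece attacks for B:
  BK@(3,1): attacks (3,2) (3,0) (4,1) (2,1) (4,2) (4,0) (2,2) (2,0)
Union (8 distinct): (2,0) (2,1) (2,2) (3,0) (3,2) (4,0) (4,1) (4,2)

Answer: 8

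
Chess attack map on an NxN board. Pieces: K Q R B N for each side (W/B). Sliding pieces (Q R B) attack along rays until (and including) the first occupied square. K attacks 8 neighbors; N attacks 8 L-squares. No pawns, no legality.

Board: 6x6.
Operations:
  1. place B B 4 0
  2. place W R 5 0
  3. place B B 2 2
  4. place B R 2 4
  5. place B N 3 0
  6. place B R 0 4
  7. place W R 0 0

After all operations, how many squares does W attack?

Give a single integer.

Answer: 13

Derivation:
Op 1: place BB@(4,0)
Op 2: place WR@(5,0)
Op 3: place BB@(2,2)
Op 4: place BR@(2,4)
Op 5: place BN@(3,0)
Op 6: place BR@(0,4)
Op 7: place WR@(0,0)
Per-piece attacks for W:
  WR@(0,0): attacks (0,1) (0,2) (0,3) (0,4) (1,0) (2,0) (3,0) [ray(0,1) blocked at (0,4); ray(1,0) blocked at (3,0)]
  WR@(5,0): attacks (5,1) (5,2) (5,3) (5,4) (5,5) (4,0) [ray(-1,0) blocked at (4,0)]
Union (13 distinct): (0,1) (0,2) (0,3) (0,4) (1,0) (2,0) (3,0) (4,0) (5,1) (5,2) (5,3) (5,4) (5,5)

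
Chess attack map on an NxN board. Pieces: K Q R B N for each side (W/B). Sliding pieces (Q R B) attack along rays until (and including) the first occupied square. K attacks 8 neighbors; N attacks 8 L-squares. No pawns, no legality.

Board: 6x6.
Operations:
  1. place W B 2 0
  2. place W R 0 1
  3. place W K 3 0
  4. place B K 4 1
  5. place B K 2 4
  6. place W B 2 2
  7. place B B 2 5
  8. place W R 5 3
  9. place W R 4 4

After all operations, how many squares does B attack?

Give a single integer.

Op 1: place WB@(2,0)
Op 2: place WR@(0,1)
Op 3: place WK@(3,0)
Op 4: place BK@(4,1)
Op 5: place BK@(2,4)
Op 6: place WB@(2,2)
Op 7: place BB@(2,5)
Op 8: place WR@(5,3)
Op 9: place WR@(4,4)
Per-piece attacks for B:
  BK@(2,4): attacks (2,5) (2,3) (3,4) (1,4) (3,5) (3,3) (1,5) (1,3)
  BB@(2,5): attacks (3,4) (4,3) (5,2) (1,4) (0,3)
  BK@(4,1): attacks (4,2) (4,0) (5,1) (3,1) (5,2) (5,0) (3,2) (3,0)
Union (18 distinct): (0,3) (1,3) (1,4) (1,5) (2,3) (2,5) (3,0) (3,1) (3,2) (3,3) (3,4) (3,5) (4,0) (4,2) (4,3) (5,0) (5,1) (5,2)

Answer: 18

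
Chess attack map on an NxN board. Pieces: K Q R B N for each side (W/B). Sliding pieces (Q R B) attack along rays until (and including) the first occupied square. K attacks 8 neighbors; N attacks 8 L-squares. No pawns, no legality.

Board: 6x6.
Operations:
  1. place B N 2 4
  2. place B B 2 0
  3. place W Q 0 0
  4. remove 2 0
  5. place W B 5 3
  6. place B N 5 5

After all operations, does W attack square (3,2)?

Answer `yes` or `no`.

Op 1: place BN@(2,4)
Op 2: place BB@(2,0)
Op 3: place WQ@(0,0)
Op 4: remove (2,0)
Op 5: place WB@(5,3)
Op 6: place BN@(5,5)
Per-piece attacks for W:
  WQ@(0,0): attacks (0,1) (0,2) (0,3) (0,4) (0,5) (1,0) (2,0) (3,0) (4,0) (5,0) (1,1) (2,2) (3,3) (4,4) (5,5) [ray(1,1) blocked at (5,5)]
  WB@(5,3): attacks (4,4) (3,5) (4,2) (3,1) (2,0)
W attacks (3,2): no

Answer: no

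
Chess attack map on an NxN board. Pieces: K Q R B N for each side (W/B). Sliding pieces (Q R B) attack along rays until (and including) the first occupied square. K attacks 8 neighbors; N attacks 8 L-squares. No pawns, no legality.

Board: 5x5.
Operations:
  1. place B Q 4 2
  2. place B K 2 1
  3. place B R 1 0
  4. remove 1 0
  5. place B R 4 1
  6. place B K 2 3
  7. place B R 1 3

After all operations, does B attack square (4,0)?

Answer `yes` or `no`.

Answer: yes

Derivation:
Op 1: place BQ@(4,2)
Op 2: place BK@(2,1)
Op 3: place BR@(1,0)
Op 4: remove (1,0)
Op 5: place BR@(4,1)
Op 6: place BK@(2,3)
Op 7: place BR@(1,3)
Per-piece attacks for B:
  BR@(1,3): attacks (1,4) (1,2) (1,1) (1,0) (2,3) (0,3) [ray(1,0) blocked at (2,3)]
  BK@(2,1): attacks (2,2) (2,0) (3,1) (1,1) (3,2) (3,0) (1,2) (1,0)
  BK@(2,3): attacks (2,4) (2,2) (3,3) (1,3) (3,4) (3,2) (1,4) (1,2)
  BR@(4,1): attacks (4,2) (4,0) (3,1) (2,1) [ray(0,1) blocked at (4,2); ray(-1,0) blocked at (2,1)]
  BQ@(4,2): attacks (4,3) (4,4) (4,1) (3,2) (2,2) (1,2) (0,2) (3,3) (2,4) (3,1) (2,0) [ray(0,-1) blocked at (4,1)]
B attacks (4,0): yes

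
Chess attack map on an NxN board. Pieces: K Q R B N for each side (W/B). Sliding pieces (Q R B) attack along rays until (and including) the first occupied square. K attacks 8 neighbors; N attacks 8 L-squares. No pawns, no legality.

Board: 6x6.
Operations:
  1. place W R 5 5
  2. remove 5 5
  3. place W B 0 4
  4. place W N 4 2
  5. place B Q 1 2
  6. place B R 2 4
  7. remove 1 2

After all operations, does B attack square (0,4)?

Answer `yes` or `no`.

Op 1: place WR@(5,5)
Op 2: remove (5,5)
Op 3: place WB@(0,4)
Op 4: place WN@(4,2)
Op 5: place BQ@(1,2)
Op 6: place BR@(2,4)
Op 7: remove (1,2)
Per-piece attacks for B:
  BR@(2,4): attacks (2,5) (2,3) (2,2) (2,1) (2,0) (3,4) (4,4) (5,4) (1,4) (0,4) [ray(-1,0) blocked at (0,4)]
B attacks (0,4): yes

Answer: yes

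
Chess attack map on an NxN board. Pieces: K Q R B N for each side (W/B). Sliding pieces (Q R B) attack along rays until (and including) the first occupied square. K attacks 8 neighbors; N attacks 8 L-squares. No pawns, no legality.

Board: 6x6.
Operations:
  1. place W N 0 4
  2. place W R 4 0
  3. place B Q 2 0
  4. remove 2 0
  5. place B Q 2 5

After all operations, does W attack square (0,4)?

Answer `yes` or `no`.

Answer: no

Derivation:
Op 1: place WN@(0,4)
Op 2: place WR@(4,0)
Op 3: place BQ@(2,0)
Op 4: remove (2,0)
Op 5: place BQ@(2,5)
Per-piece attacks for W:
  WN@(0,4): attacks (2,5) (1,2) (2,3)
  WR@(4,0): attacks (4,1) (4,2) (4,3) (4,4) (4,5) (5,0) (3,0) (2,0) (1,0) (0,0)
W attacks (0,4): no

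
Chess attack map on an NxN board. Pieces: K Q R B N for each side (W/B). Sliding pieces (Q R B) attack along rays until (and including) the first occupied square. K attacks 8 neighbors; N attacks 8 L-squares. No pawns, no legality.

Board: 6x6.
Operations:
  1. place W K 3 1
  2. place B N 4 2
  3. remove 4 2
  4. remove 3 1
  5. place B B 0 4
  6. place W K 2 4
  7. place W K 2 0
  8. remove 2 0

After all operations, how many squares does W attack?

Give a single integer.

Answer: 8

Derivation:
Op 1: place WK@(3,1)
Op 2: place BN@(4,2)
Op 3: remove (4,2)
Op 4: remove (3,1)
Op 5: place BB@(0,4)
Op 6: place WK@(2,4)
Op 7: place WK@(2,0)
Op 8: remove (2,0)
Per-piece attacks for W:
  WK@(2,4): attacks (2,5) (2,3) (3,4) (1,4) (3,5) (3,3) (1,5) (1,3)
Union (8 distinct): (1,3) (1,4) (1,5) (2,3) (2,5) (3,3) (3,4) (3,5)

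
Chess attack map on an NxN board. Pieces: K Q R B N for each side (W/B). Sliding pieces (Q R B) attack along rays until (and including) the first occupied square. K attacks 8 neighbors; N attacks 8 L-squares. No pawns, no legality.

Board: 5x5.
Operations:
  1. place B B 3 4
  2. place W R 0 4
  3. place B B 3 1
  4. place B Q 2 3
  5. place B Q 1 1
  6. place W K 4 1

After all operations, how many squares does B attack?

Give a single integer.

Op 1: place BB@(3,4)
Op 2: place WR@(0,4)
Op 3: place BB@(3,1)
Op 4: place BQ@(2,3)
Op 5: place BQ@(1,1)
Op 6: place WK@(4,1)
Per-piece attacks for B:
  BQ@(1,1): attacks (1,2) (1,3) (1,4) (1,0) (2,1) (3,1) (0,1) (2,2) (3,3) (4,4) (2,0) (0,2) (0,0) [ray(1,0) blocked at (3,1)]
  BQ@(2,3): attacks (2,4) (2,2) (2,1) (2,0) (3,3) (4,3) (1,3) (0,3) (3,4) (3,2) (4,1) (1,4) (1,2) (0,1) [ray(1,1) blocked at (3,4); ray(1,-1) blocked at (4,1)]
  BB@(3,1): attacks (4,2) (4,0) (2,2) (1,3) (0,4) (2,0) [ray(-1,1) blocked at (0,4)]
  BB@(3,4): attacks (4,3) (2,3) [ray(-1,-1) blocked at (2,3)]
Union (23 distinct): (0,0) (0,1) (0,2) (0,3) (0,4) (1,0) (1,2) (1,3) (1,4) (2,0) (2,1) (2,2) (2,3) (2,4) (3,1) (3,2) (3,3) (3,4) (4,0) (4,1) (4,2) (4,3) (4,4)

Answer: 23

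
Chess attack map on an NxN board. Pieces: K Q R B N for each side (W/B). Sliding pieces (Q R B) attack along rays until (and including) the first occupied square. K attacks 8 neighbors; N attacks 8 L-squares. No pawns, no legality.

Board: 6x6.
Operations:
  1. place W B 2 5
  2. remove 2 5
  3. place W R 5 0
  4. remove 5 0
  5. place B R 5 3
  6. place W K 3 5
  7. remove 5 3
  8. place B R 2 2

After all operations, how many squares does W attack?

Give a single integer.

Answer: 5

Derivation:
Op 1: place WB@(2,5)
Op 2: remove (2,5)
Op 3: place WR@(5,0)
Op 4: remove (5,0)
Op 5: place BR@(5,3)
Op 6: place WK@(3,5)
Op 7: remove (5,3)
Op 8: place BR@(2,2)
Per-piece attacks for W:
  WK@(3,5): attacks (3,4) (4,5) (2,5) (4,4) (2,4)
Union (5 distinct): (2,4) (2,5) (3,4) (4,4) (4,5)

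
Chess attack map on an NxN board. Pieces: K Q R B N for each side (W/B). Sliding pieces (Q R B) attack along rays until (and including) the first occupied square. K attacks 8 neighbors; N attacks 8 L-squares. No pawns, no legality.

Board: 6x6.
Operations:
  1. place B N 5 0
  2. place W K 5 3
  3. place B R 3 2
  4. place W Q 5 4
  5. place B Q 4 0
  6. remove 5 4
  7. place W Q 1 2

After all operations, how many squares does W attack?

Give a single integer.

Answer: 20

Derivation:
Op 1: place BN@(5,0)
Op 2: place WK@(5,3)
Op 3: place BR@(3,2)
Op 4: place WQ@(5,4)
Op 5: place BQ@(4,0)
Op 6: remove (5,4)
Op 7: place WQ@(1,2)
Per-piece attacks for W:
  WQ@(1,2): attacks (1,3) (1,4) (1,5) (1,1) (1,0) (2,2) (3,2) (0,2) (2,3) (3,4) (4,5) (2,1) (3,0) (0,3) (0,1) [ray(1,0) blocked at (3,2)]
  WK@(5,3): attacks (5,4) (5,2) (4,3) (4,4) (4,2)
Union (20 distinct): (0,1) (0,2) (0,3) (1,0) (1,1) (1,3) (1,4) (1,5) (2,1) (2,2) (2,3) (3,0) (3,2) (3,4) (4,2) (4,3) (4,4) (4,5) (5,2) (5,4)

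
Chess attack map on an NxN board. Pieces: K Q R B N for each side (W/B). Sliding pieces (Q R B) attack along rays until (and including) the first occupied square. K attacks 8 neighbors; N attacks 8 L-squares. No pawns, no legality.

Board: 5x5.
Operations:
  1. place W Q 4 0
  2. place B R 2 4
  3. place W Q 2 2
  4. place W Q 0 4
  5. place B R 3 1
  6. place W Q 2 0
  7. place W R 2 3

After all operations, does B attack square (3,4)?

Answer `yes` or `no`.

Op 1: place WQ@(4,0)
Op 2: place BR@(2,4)
Op 3: place WQ@(2,2)
Op 4: place WQ@(0,4)
Op 5: place BR@(3,1)
Op 6: place WQ@(2,0)
Op 7: place WR@(2,3)
Per-piece attacks for B:
  BR@(2,4): attacks (2,3) (3,4) (4,4) (1,4) (0,4) [ray(0,-1) blocked at (2,3); ray(-1,0) blocked at (0,4)]
  BR@(3,1): attacks (3,2) (3,3) (3,4) (3,0) (4,1) (2,1) (1,1) (0,1)
B attacks (3,4): yes

Answer: yes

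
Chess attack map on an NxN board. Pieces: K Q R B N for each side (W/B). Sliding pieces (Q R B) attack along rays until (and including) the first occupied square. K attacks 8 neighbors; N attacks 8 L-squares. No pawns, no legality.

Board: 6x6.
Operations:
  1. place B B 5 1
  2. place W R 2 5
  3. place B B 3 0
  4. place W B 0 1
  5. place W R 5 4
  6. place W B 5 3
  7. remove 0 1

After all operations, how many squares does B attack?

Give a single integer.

Answer: 10

Derivation:
Op 1: place BB@(5,1)
Op 2: place WR@(2,5)
Op 3: place BB@(3,0)
Op 4: place WB@(0,1)
Op 5: place WR@(5,4)
Op 6: place WB@(5,3)
Op 7: remove (0,1)
Per-piece attacks for B:
  BB@(3,0): attacks (4,1) (5,2) (2,1) (1,2) (0,3)
  BB@(5,1): attacks (4,2) (3,3) (2,4) (1,5) (4,0)
Union (10 distinct): (0,3) (1,2) (1,5) (2,1) (2,4) (3,3) (4,0) (4,1) (4,2) (5,2)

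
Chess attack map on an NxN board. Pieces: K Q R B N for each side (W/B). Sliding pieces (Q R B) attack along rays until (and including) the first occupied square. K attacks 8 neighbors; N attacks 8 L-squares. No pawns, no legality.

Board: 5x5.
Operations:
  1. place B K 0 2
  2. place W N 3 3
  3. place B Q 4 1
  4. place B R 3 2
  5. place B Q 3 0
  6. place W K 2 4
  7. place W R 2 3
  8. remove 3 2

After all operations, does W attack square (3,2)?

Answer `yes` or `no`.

Op 1: place BK@(0,2)
Op 2: place WN@(3,3)
Op 3: place BQ@(4,1)
Op 4: place BR@(3,2)
Op 5: place BQ@(3,0)
Op 6: place WK@(2,4)
Op 7: place WR@(2,3)
Op 8: remove (3,2)
Per-piece attacks for W:
  WR@(2,3): attacks (2,4) (2,2) (2,1) (2,0) (3,3) (1,3) (0,3) [ray(0,1) blocked at (2,4); ray(1,0) blocked at (3,3)]
  WK@(2,4): attacks (2,3) (3,4) (1,4) (3,3) (1,3)
  WN@(3,3): attacks (1,4) (4,1) (2,1) (1,2)
W attacks (3,2): no

Answer: no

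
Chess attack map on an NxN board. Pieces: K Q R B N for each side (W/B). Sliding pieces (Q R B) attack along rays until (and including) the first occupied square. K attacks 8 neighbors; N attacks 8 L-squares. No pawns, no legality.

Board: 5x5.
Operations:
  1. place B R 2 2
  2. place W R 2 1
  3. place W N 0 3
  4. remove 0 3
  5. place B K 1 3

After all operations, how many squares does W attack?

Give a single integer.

Answer: 6

Derivation:
Op 1: place BR@(2,2)
Op 2: place WR@(2,1)
Op 3: place WN@(0,3)
Op 4: remove (0,3)
Op 5: place BK@(1,3)
Per-piece attacks for W:
  WR@(2,1): attacks (2,2) (2,0) (3,1) (4,1) (1,1) (0,1) [ray(0,1) blocked at (2,2)]
Union (6 distinct): (0,1) (1,1) (2,0) (2,2) (3,1) (4,1)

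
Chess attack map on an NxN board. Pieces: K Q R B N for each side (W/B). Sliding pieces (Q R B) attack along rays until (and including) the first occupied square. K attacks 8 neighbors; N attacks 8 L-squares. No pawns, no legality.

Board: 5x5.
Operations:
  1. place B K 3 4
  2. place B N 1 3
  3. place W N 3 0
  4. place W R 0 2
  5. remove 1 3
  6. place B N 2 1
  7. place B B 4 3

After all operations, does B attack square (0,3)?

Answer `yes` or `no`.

Op 1: place BK@(3,4)
Op 2: place BN@(1,3)
Op 3: place WN@(3,0)
Op 4: place WR@(0,2)
Op 5: remove (1,3)
Op 6: place BN@(2,1)
Op 7: place BB@(4,3)
Per-piece attacks for B:
  BN@(2,1): attacks (3,3) (4,2) (1,3) (0,2) (4,0) (0,0)
  BK@(3,4): attacks (3,3) (4,4) (2,4) (4,3) (2,3)
  BB@(4,3): attacks (3,4) (3,2) (2,1) [ray(-1,1) blocked at (3,4); ray(-1,-1) blocked at (2,1)]
B attacks (0,3): no

Answer: no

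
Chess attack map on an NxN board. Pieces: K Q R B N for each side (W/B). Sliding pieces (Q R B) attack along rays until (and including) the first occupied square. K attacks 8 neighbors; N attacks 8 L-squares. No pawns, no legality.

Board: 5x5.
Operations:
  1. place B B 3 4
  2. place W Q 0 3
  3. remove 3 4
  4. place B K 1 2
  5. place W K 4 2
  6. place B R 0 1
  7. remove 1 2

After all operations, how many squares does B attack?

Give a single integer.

Answer: 7

Derivation:
Op 1: place BB@(3,4)
Op 2: place WQ@(0,3)
Op 3: remove (3,4)
Op 4: place BK@(1,2)
Op 5: place WK@(4,2)
Op 6: place BR@(0,1)
Op 7: remove (1,2)
Per-piece attacks for B:
  BR@(0,1): attacks (0,2) (0,3) (0,0) (1,1) (2,1) (3,1) (4,1) [ray(0,1) blocked at (0,3)]
Union (7 distinct): (0,0) (0,2) (0,3) (1,1) (2,1) (3,1) (4,1)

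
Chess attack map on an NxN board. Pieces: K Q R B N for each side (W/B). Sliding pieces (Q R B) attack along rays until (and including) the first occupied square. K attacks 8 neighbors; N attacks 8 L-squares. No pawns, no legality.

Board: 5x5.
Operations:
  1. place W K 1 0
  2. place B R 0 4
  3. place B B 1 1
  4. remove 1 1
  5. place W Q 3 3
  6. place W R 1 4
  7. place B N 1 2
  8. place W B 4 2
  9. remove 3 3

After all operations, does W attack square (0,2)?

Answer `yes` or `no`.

Answer: no

Derivation:
Op 1: place WK@(1,0)
Op 2: place BR@(0,4)
Op 3: place BB@(1,1)
Op 4: remove (1,1)
Op 5: place WQ@(3,3)
Op 6: place WR@(1,4)
Op 7: place BN@(1,2)
Op 8: place WB@(4,2)
Op 9: remove (3,3)
Per-piece attacks for W:
  WK@(1,0): attacks (1,1) (2,0) (0,0) (2,1) (0,1)
  WR@(1,4): attacks (1,3) (1,2) (2,4) (3,4) (4,4) (0,4) [ray(0,-1) blocked at (1,2); ray(-1,0) blocked at (0,4)]
  WB@(4,2): attacks (3,3) (2,4) (3,1) (2,0)
W attacks (0,2): no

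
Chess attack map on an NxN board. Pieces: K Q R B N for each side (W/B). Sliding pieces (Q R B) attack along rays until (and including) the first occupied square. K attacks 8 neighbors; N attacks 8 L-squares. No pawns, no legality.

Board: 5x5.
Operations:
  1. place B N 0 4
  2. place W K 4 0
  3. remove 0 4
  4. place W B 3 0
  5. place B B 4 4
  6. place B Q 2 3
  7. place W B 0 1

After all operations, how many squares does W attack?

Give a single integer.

Answer: 8

Derivation:
Op 1: place BN@(0,4)
Op 2: place WK@(4,0)
Op 3: remove (0,4)
Op 4: place WB@(3,0)
Op 5: place BB@(4,4)
Op 6: place BQ@(2,3)
Op 7: place WB@(0,1)
Per-piece attacks for W:
  WB@(0,1): attacks (1,2) (2,3) (1,0) [ray(1,1) blocked at (2,3)]
  WB@(3,0): attacks (4,1) (2,1) (1,2) (0,3)
  WK@(4,0): attacks (4,1) (3,0) (3,1)
Union (8 distinct): (0,3) (1,0) (1,2) (2,1) (2,3) (3,0) (3,1) (4,1)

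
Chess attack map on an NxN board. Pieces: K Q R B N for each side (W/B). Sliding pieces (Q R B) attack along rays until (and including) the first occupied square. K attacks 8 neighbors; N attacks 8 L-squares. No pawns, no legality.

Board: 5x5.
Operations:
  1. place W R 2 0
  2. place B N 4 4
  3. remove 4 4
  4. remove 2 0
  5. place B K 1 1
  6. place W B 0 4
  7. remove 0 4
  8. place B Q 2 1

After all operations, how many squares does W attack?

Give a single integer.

Answer: 0

Derivation:
Op 1: place WR@(2,0)
Op 2: place BN@(4,4)
Op 3: remove (4,4)
Op 4: remove (2,0)
Op 5: place BK@(1,1)
Op 6: place WB@(0,4)
Op 7: remove (0,4)
Op 8: place BQ@(2,1)
Per-piece attacks for W:
Union (0 distinct): (none)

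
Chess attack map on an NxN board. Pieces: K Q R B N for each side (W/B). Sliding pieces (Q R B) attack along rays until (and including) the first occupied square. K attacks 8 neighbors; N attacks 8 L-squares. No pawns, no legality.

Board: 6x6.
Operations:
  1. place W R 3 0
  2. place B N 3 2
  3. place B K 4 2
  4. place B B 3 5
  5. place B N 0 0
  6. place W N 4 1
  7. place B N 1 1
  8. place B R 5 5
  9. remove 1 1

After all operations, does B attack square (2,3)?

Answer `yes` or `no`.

Op 1: place WR@(3,0)
Op 2: place BN@(3,2)
Op 3: place BK@(4,2)
Op 4: place BB@(3,5)
Op 5: place BN@(0,0)
Op 6: place WN@(4,1)
Op 7: place BN@(1,1)
Op 8: place BR@(5,5)
Op 9: remove (1,1)
Per-piece attacks for B:
  BN@(0,0): attacks (1,2) (2,1)
  BN@(3,2): attacks (4,4) (5,3) (2,4) (1,3) (4,0) (5,1) (2,0) (1,1)
  BB@(3,5): attacks (4,4) (5,3) (2,4) (1,3) (0,2)
  BK@(4,2): attacks (4,3) (4,1) (5,2) (3,2) (5,3) (5,1) (3,3) (3,1)
  BR@(5,5): attacks (5,4) (5,3) (5,2) (5,1) (5,0) (4,5) (3,5) [ray(-1,0) blocked at (3,5)]
B attacks (2,3): no

Answer: no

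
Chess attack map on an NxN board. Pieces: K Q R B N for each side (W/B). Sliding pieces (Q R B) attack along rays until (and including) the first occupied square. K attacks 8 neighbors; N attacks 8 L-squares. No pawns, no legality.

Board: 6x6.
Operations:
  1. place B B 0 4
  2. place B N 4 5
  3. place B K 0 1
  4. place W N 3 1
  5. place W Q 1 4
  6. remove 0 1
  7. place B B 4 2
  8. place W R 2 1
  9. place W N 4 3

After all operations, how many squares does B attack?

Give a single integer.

Op 1: place BB@(0,4)
Op 2: place BN@(4,5)
Op 3: place BK@(0,1)
Op 4: place WN@(3,1)
Op 5: place WQ@(1,4)
Op 6: remove (0,1)
Op 7: place BB@(4,2)
Op 8: place WR@(2,1)
Op 9: place WN@(4,3)
Per-piece attacks for B:
  BB@(0,4): attacks (1,5) (1,3) (2,2) (3,1) [ray(1,-1) blocked at (3,1)]
  BB@(4,2): attacks (5,3) (5,1) (3,3) (2,4) (1,5) (3,1) [ray(-1,-1) blocked at (3,1)]
  BN@(4,5): attacks (5,3) (3,3) (2,4)
Union (8 distinct): (1,3) (1,5) (2,2) (2,4) (3,1) (3,3) (5,1) (5,3)

Answer: 8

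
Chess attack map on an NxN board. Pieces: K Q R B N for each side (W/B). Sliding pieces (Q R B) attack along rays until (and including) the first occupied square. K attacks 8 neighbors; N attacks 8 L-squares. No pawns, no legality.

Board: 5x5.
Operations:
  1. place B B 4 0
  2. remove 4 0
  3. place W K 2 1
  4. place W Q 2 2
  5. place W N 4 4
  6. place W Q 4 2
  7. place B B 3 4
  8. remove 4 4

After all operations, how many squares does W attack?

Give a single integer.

Op 1: place BB@(4,0)
Op 2: remove (4,0)
Op 3: place WK@(2,1)
Op 4: place WQ@(2,2)
Op 5: place WN@(4,4)
Op 6: place WQ@(4,2)
Op 7: place BB@(3,4)
Op 8: remove (4,4)
Per-piece attacks for W:
  WK@(2,1): attacks (2,2) (2,0) (3,1) (1,1) (3,2) (3,0) (1,2) (1,0)
  WQ@(2,2): attacks (2,3) (2,4) (2,1) (3,2) (4,2) (1,2) (0,2) (3,3) (4,4) (3,1) (4,0) (1,3) (0,4) (1,1) (0,0) [ray(0,-1) blocked at (2,1); ray(1,0) blocked at (4,2)]
  WQ@(4,2): attacks (4,3) (4,4) (4,1) (4,0) (3,2) (2,2) (3,3) (2,4) (3,1) (2,0) [ray(-1,0) blocked at (2,2)]
Union (21 distinct): (0,0) (0,2) (0,4) (1,0) (1,1) (1,2) (1,3) (2,0) (2,1) (2,2) (2,3) (2,4) (3,0) (3,1) (3,2) (3,3) (4,0) (4,1) (4,2) (4,3) (4,4)

Answer: 21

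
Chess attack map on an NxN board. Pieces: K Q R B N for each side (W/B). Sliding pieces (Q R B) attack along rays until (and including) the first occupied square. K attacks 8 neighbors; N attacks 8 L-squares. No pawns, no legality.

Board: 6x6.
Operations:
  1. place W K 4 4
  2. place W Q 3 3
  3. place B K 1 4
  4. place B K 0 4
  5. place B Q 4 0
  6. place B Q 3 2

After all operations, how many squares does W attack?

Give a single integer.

Answer: 20

Derivation:
Op 1: place WK@(4,4)
Op 2: place WQ@(3,3)
Op 3: place BK@(1,4)
Op 4: place BK@(0,4)
Op 5: place BQ@(4,0)
Op 6: place BQ@(3,2)
Per-piece attacks for W:
  WQ@(3,3): attacks (3,4) (3,5) (3,2) (4,3) (5,3) (2,3) (1,3) (0,3) (4,4) (4,2) (5,1) (2,4) (1,5) (2,2) (1,1) (0,0) [ray(0,-1) blocked at (3,2); ray(1,1) blocked at (4,4)]
  WK@(4,4): attacks (4,5) (4,3) (5,4) (3,4) (5,5) (5,3) (3,5) (3,3)
Union (20 distinct): (0,0) (0,3) (1,1) (1,3) (1,5) (2,2) (2,3) (2,4) (3,2) (3,3) (3,4) (3,5) (4,2) (4,3) (4,4) (4,5) (5,1) (5,3) (5,4) (5,5)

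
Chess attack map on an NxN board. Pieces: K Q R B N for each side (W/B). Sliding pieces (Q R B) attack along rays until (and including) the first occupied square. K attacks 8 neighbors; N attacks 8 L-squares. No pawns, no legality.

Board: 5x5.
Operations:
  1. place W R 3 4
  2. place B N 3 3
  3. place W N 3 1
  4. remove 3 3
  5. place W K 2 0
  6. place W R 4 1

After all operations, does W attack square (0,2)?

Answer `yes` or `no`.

Answer: no

Derivation:
Op 1: place WR@(3,4)
Op 2: place BN@(3,3)
Op 3: place WN@(3,1)
Op 4: remove (3,3)
Op 5: place WK@(2,0)
Op 6: place WR@(4,1)
Per-piece attacks for W:
  WK@(2,0): attacks (2,1) (3,0) (1,0) (3,1) (1,1)
  WN@(3,1): attacks (4,3) (2,3) (1,2) (1,0)
  WR@(3,4): attacks (3,3) (3,2) (3,1) (4,4) (2,4) (1,4) (0,4) [ray(0,-1) blocked at (3,1)]
  WR@(4,1): attacks (4,2) (4,3) (4,4) (4,0) (3,1) [ray(-1,0) blocked at (3,1)]
W attacks (0,2): no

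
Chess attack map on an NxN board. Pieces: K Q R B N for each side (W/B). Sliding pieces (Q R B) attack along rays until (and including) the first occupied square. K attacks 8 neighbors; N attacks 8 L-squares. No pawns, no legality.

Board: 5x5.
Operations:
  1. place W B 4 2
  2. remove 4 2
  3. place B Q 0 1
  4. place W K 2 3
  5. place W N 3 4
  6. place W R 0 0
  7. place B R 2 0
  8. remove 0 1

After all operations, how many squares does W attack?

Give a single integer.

Op 1: place WB@(4,2)
Op 2: remove (4,2)
Op 3: place BQ@(0,1)
Op 4: place WK@(2,3)
Op 5: place WN@(3,4)
Op 6: place WR@(0,0)
Op 7: place BR@(2,0)
Op 8: remove (0,1)
Per-piece attacks for W:
  WR@(0,0): attacks (0,1) (0,2) (0,3) (0,4) (1,0) (2,0) [ray(1,0) blocked at (2,0)]
  WK@(2,3): attacks (2,4) (2,2) (3,3) (1,3) (3,4) (3,2) (1,4) (1,2)
  WN@(3,4): attacks (4,2) (2,2) (1,3)
Union (15 distinct): (0,1) (0,2) (0,3) (0,4) (1,0) (1,2) (1,3) (1,4) (2,0) (2,2) (2,4) (3,2) (3,3) (3,4) (4,2)

Answer: 15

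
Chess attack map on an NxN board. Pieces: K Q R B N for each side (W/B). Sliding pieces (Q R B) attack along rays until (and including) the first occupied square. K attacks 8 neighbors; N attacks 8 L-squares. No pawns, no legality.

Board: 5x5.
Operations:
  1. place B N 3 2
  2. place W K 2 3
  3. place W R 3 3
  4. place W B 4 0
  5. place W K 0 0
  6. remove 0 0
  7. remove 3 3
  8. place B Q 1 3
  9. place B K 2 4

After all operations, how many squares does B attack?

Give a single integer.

Op 1: place BN@(3,2)
Op 2: place WK@(2,3)
Op 3: place WR@(3,3)
Op 4: place WB@(4,0)
Op 5: place WK@(0,0)
Op 6: remove (0,0)
Op 7: remove (3,3)
Op 8: place BQ@(1,3)
Op 9: place BK@(2,4)
Per-piece attacks for B:
  BQ@(1,3): attacks (1,4) (1,2) (1,1) (1,0) (2,3) (0,3) (2,4) (2,2) (3,1) (4,0) (0,4) (0,2) [ray(1,0) blocked at (2,3); ray(1,1) blocked at (2,4); ray(1,-1) blocked at (4,0)]
  BK@(2,4): attacks (2,3) (3,4) (1,4) (3,3) (1,3)
  BN@(3,2): attacks (4,4) (2,4) (1,3) (4,0) (2,0) (1,1)
Union (17 distinct): (0,2) (0,3) (0,4) (1,0) (1,1) (1,2) (1,3) (1,4) (2,0) (2,2) (2,3) (2,4) (3,1) (3,3) (3,4) (4,0) (4,4)

Answer: 17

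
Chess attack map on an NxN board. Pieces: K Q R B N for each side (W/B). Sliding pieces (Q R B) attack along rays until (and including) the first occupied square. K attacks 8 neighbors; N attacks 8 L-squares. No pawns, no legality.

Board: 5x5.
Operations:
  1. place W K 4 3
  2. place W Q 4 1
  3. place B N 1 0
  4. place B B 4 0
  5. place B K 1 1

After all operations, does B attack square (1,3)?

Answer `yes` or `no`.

Answer: yes

Derivation:
Op 1: place WK@(4,3)
Op 2: place WQ@(4,1)
Op 3: place BN@(1,0)
Op 4: place BB@(4,0)
Op 5: place BK@(1,1)
Per-piece attacks for B:
  BN@(1,0): attacks (2,2) (3,1) (0,2)
  BK@(1,1): attacks (1,2) (1,0) (2,1) (0,1) (2,2) (2,0) (0,2) (0,0)
  BB@(4,0): attacks (3,1) (2,2) (1,3) (0,4)
B attacks (1,3): yes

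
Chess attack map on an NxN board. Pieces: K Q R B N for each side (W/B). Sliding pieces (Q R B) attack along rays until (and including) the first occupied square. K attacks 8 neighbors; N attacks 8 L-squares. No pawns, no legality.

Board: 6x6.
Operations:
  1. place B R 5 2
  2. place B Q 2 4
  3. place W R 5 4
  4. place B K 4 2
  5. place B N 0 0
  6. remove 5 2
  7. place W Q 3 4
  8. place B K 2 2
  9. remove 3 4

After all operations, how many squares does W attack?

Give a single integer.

Answer: 8

Derivation:
Op 1: place BR@(5,2)
Op 2: place BQ@(2,4)
Op 3: place WR@(5,4)
Op 4: place BK@(4,2)
Op 5: place BN@(0,0)
Op 6: remove (5,2)
Op 7: place WQ@(3,4)
Op 8: place BK@(2,2)
Op 9: remove (3,4)
Per-piece attacks for W:
  WR@(5,4): attacks (5,5) (5,3) (5,2) (5,1) (5,0) (4,4) (3,4) (2,4) [ray(-1,0) blocked at (2,4)]
Union (8 distinct): (2,4) (3,4) (4,4) (5,0) (5,1) (5,2) (5,3) (5,5)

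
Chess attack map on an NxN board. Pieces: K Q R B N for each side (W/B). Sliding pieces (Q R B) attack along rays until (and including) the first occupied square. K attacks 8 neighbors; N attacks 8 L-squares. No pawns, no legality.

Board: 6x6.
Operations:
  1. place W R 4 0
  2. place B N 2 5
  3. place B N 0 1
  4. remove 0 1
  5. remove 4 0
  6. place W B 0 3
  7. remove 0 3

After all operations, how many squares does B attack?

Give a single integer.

Op 1: place WR@(4,0)
Op 2: place BN@(2,5)
Op 3: place BN@(0,1)
Op 4: remove (0,1)
Op 5: remove (4,0)
Op 6: place WB@(0,3)
Op 7: remove (0,3)
Per-piece attacks for B:
  BN@(2,5): attacks (3,3) (4,4) (1,3) (0,4)
Union (4 distinct): (0,4) (1,3) (3,3) (4,4)

Answer: 4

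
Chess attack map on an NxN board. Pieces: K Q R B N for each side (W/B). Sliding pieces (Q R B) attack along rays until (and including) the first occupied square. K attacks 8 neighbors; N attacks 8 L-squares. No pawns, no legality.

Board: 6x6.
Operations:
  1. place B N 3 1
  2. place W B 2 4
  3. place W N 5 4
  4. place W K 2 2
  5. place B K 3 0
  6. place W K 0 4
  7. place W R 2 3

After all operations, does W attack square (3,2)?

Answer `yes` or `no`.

Answer: yes

Derivation:
Op 1: place BN@(3,1)
Op 2: place WB@(2,4)
Op 3: place WN@(5,4)
Op 4: place WK@(2,2)
Op 5: place BK@(3,0)
Op 6: place WK@(0,4)
Op 7: place WR@(2,3)
Per-piece attacks for W:
  WK@(0,4): attacks (0,5) (0,3) (1,4) (1,5) (1,3)
  WK@(2,2): attacks (2,3) (2,1) (3,2) (1,2) (3,3) (3,1) (1,3) (1,1)
  WR@(2,3): attacks (2,4) (2,2) (3,3) (4,3) (5,3) (1,3) (0,3) [ray(0,1) blocked at (2,4); ray(0,-1) blocked at (2,2)]
  WB@(2,4): attacks (3,5) (3,3) (4,2) (5,1) (1,5) (1,3) (0,2)
  WN@(5,4): attacks (3,5) (4,2) (3,3)
W attacks (3,2): yes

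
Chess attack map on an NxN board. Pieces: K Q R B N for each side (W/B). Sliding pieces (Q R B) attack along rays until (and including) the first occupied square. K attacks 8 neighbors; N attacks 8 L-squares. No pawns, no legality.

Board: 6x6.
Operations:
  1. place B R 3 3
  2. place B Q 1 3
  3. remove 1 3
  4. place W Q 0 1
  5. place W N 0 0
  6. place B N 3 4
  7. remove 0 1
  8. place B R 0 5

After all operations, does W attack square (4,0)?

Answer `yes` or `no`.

Answer: no

Derivation:
Op 1: place BR@(3,3)
Op 2: place BQ@(1,3)
Op 3: remove (1,3)
Op 4: place WQ@(0,1)
Op 5: place WN@(0,0)
Op 6: place BN@(3,4)
Op 7: remove (0,1)
Op 8: place BR@(0,5)
Per-piece attacks for W:
  WN@(0,0): attacks (1,2) (2,1)
W attacks (4,0): no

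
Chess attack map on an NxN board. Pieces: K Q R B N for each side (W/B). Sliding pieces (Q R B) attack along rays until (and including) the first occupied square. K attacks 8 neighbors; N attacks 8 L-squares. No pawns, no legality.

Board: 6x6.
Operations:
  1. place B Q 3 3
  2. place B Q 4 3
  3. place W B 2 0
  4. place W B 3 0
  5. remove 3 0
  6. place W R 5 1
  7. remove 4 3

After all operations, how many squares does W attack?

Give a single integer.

Op 1: place BQ@(3,3)
Op 2: place BQ@(4,3)
Op 3: place WB@(2,0)
Op 4: place WB@(3,0)
Op 5: remove (3,0)
Op 6: place WR@(5,1)
Op 7: remove (4,3)
Per-piece attacks for W:
  WB@(2,0): attacks (3,1) (4,2) (5,3) (1,1) (0,2)
  WR@(5,1): attacks (5,2) (5,3) (5,4) (5,5) (5,0) (4,1) (3,1) (2,1) (1,1) (0,1)
Union (12 distinct): (0,1) (0,2) (1,1) (2,1) (3,1) (4,1) (4,2) (5,0) (5,2) (5,3) (5,4) (5,5)

Answer: 12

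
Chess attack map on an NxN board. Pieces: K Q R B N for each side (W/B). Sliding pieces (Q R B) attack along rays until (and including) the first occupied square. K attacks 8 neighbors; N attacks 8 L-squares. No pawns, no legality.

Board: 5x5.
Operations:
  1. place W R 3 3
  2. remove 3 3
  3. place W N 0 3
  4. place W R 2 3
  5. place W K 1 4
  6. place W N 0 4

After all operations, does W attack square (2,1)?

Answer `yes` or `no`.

Answer: yes

Derivation:
Op 1: place WR@(3,3)
Op 2: remove (3,3)
Op 3: place WN@(0,3)
Op 4: place WR@(2,3)
Op 5: place WK@(1,4)
Op 6: place WN@(0,4)
Per-piece attacks for W:
  WN@(0,3): attacks (2,4) (1,1) (2,2)
  WN@(0,4): attacks (1,2) (2,3)
  WK@(1,4): attacks (1,3) (2,4) (0,4) (2,3) (0,3)
  WR@(2,3): attacks (2,4) (2,2) (2,1) (2,0) (3,3) (4,3) (1,3) (0,3) [ray(-1,0) blocked at (0,3)]
W attacks (2,1): yes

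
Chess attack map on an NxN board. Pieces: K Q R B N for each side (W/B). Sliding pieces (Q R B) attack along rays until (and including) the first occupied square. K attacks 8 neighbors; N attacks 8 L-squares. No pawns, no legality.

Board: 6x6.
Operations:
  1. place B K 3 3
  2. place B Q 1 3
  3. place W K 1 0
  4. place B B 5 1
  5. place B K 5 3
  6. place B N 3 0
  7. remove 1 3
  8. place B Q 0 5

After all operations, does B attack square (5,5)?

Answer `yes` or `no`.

Op 1: place BK@(3,3)
Op 2: place BQ@(1,3)
Op 3: place WK@(1,0)
Op 4: place BB@(5,1)
Op 5: place BK@(5,3)
Op 6: place BN@(3,0)
Op 7: remove (1,3)
Op 8: place BQ@(0,5)
Per-piece attacks for B:
  BQ@(0,5): attacks (0,4) (0,3) (0,2) (0,1) (0,0) (1,5) (2,5) (3,5) (4,5) (5,5) (1,4) (2,3) (3,2) (4,1) (5,0)
  BN@(3,0): attacks (4,2) (5,1) (2,2) (1,1)
  BK@(3,3): attacks (3,4) (3,2) (4,3) (2,3) (4,4) (4,2) (2,4) (2,2)
  BB@(5,1): attacks (4,2) (3,3) (4,0) [ray(-1,1) blocked at (3,3)]
  BK@(5,3): attacks (5,4) (5,2) (4,3) (4,4) (4,2)
B attacks (5,5): yes

Answer: yes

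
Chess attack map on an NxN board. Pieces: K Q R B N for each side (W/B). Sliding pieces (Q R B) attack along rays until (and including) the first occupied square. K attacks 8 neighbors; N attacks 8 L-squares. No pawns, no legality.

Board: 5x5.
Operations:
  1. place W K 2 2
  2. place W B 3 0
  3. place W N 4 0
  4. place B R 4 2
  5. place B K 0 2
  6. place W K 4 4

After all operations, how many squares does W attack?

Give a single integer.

Answer: 12

Derivation:
Op 1: place WK@(2,2)
Op 2: place WB@(3,0)
Op 3: place WN@(4,0)
Op 4: place BR@(4,2)
Op 5: place BK@(0,2)
Op 6: place WK@(4,4)
Per-piece attacks for W:
  WK@(2,2): attacks (2,3) (2,1) (3,2) (1,2) (3,3) (3,1) (1,3) (1,1)
  WB@(3,0): attacks (4,1) (2,1) (1,2) (0,3)
  WN@(4,0): attacks (3,2) (2,1)
  WK@(4,4): attacks (4,3) (3,4) (3,3)
Union (12 distinct): (0,3) (1,1) (1,2) (1,3) (2,1) (2,3) (3,1) (3,2) (3,3) (3,4) (4,1) (4,3)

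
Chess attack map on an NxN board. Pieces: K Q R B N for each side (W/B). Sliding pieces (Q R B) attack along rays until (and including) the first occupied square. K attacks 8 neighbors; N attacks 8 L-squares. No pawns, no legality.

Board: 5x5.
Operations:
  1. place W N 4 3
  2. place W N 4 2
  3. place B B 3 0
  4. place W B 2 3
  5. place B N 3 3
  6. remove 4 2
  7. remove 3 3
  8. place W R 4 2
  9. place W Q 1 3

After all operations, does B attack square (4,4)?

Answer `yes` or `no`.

Answer: no

Derivation:
Op 1: place WN@(4,3)
Op 2: place WN@(4,2)
Op 3: place BB@(3,0)
Op 4: place WB@(2,3)
Op 5: place BN@(3,3)
Op 6: remove (4,2)
Op 7: remove (3,3)
Op 8: place WR@(4,2)
Op 9: place WQ@(1,3)
Per-piece attacks for B:
  BB@(3,0): attacks (4,1) (2,1) (1,2) (0,3)
B attacks (4,4): no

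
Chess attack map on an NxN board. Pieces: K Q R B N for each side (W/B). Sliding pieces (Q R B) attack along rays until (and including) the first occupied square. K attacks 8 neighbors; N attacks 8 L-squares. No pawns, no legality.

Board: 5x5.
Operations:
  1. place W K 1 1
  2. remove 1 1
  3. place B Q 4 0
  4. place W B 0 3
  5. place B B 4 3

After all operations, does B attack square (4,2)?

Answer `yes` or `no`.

Answer: yes

Derivation:
Op 1: place WK@(1,1)
Op 2: remove (1,1)
Op 3: place BQ@(4,0)
Op 4: place WB@(0,3)
Op 5: place BB@(4,3)
Per-piece attacks for B:
  BQ@(4,0): attacks (4,1) (4,2) (4,3) (3,0) (2,0) (1,0) (0,0) (3,1) (2,2) (1,3) (0,4) [ray(0,1) blocked at (4,3)]
  BB@(4,3): attacks (3,4) (3,2) (2,1) (1,0)
B attacks (4,2): yes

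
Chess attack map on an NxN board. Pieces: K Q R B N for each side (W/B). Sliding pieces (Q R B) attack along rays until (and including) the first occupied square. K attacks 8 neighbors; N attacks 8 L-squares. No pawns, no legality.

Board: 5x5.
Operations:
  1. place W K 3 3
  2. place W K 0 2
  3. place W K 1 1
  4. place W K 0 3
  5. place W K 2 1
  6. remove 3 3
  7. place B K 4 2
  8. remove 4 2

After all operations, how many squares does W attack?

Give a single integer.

Answer: 16

Derivation:
Op 1: place WK@(3,3)
Op 2: place WK@(0,2)
Op 3: place WK@(1,1)
Op 4: place WK@(0,3)
Op 5: place WK@(2,1)
Op 6: remove (3,3)
Op 7: place BK@(4,2)
Op 8: remove (4,2)
Per-piece attacks for W:
  WK@(0,2): attacks (0,3) (0,1) (1,2) (1,3) (1,1)
  WK@(0,3): attacks (0,4) (0,2) (1,3) (1,4) (1,2)
  WK@(1,1): attacks (1,2) (1,0) (2,1) (0,1) (2,2) (2,0) (0,2) (0,0)
  WK@(2,1): attacks (2,2) (2,0) (3,1) (1,1) (3,2) (3,0) (1,2) (1,0)
Union (16 distinct): (0,0) (0,1) (0,2) (0,3) (0,4) (1,0) (1,1) (1,2) (1,3) (1,4) (2,0) (2,1) (2,2) (3,0) (3,1) (3,2)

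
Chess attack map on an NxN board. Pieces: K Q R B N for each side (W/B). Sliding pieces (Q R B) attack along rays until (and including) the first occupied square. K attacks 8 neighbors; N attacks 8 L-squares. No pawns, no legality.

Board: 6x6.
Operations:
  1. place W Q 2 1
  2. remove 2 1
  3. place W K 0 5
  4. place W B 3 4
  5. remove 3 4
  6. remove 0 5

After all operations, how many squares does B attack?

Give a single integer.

Op 1: place WQ@(2,1)
Op 2: remove (2,1)
Op 3: place WK@(0,5)
Op 4: place WB@(3,4)
Op 5: remove (3,4)
Op 6: remove (0,5)
Per-piece attacks for B:
Union (0 distinct): (none)

Answer: 0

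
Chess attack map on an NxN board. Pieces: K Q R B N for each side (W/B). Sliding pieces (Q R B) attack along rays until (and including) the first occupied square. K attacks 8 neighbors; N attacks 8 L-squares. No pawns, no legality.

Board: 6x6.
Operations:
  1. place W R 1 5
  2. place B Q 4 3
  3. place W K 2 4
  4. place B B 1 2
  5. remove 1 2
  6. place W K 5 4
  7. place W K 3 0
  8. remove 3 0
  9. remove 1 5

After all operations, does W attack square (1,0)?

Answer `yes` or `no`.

Answer: no

Derivation:
Op 1: place WR@(1,5)
Op 2: place BQ@(4,3)
Op 3: place WK@(2,4)
Op 4: place BB@(1,2)
Op 5: remove (1,2)
Op 6: place WK@(5,4)
Op 7: place WK@(3,0)
Op 8: remove (3,0)
Op 9: remove (1,5)
Per-piece attacks for W:
  WK@(2,4): attacks (2,5) (2,3) (3,4) (1,4) (3,5) (3,3) (1,5) (1,3)
  WK@(5,4): attacks (5,5) (5,3) (4,4) (4,5) (4,3)
W attacks (1,0): no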